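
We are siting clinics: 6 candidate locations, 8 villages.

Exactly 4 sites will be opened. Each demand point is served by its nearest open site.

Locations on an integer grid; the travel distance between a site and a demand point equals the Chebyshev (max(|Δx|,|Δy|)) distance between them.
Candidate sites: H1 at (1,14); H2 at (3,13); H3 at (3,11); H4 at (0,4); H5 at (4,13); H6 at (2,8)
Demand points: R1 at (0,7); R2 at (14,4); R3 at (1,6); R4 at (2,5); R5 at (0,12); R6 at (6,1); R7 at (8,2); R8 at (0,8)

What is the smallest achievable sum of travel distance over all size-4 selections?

32

Open {H1, H4, H5, H6}.
  R1→H6 2, R2→H5 10, R3→H4 2, R4→H4 2, R5→H1 2, R6→H4 6, R7→H6 6, R8→H6 2  ⇒ total 32.
Compare {H1, H2, H4, H6}: total 33.
Compare {H1, H3, H4, H6}: total 33.
No size-4 selection does better; minimum is 32.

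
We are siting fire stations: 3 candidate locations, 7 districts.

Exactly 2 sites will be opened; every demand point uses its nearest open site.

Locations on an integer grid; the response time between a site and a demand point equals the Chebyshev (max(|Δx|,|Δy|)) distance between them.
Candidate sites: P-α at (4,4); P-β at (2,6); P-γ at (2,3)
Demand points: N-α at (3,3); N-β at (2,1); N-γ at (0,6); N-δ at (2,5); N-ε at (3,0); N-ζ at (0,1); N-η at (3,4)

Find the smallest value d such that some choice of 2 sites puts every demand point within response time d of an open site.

3

Open {P-α, P-γ}.
  Farthest demand point is N-γ at response time 3 (to P-γ); all others are ≤ 3.
With {P-β, P-γ} the worst case is 3.
With {P-α, P-β} the worst case is 4.
No size-2 selection achieves below 3.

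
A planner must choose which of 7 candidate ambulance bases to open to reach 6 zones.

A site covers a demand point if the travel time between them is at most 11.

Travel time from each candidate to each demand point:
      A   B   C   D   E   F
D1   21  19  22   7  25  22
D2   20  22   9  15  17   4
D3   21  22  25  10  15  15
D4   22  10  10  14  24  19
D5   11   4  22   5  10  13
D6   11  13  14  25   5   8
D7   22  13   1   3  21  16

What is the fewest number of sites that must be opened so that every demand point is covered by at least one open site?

2

Coverage sets (demand points within 11 of each site):
  D1: {D}
  D2: {C, F}
  D3: {D}
  D4: {B, C}
  D5: {A, B, D, E}
  D6: {A, E, F}
  D7: {C, D}
No single site covers all 6 demand points.
But {D2, D5} covers everything, so the minimum is 2.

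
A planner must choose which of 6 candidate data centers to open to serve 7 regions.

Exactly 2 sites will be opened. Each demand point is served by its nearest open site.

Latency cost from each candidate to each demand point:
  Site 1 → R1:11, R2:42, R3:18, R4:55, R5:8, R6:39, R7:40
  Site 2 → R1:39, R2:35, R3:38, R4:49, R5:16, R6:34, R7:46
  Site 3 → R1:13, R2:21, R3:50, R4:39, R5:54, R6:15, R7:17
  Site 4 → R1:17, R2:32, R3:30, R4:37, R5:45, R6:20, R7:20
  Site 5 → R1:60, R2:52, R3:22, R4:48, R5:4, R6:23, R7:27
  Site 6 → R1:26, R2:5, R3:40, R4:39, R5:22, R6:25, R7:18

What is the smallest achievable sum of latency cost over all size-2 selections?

Open {Site 1, Site 6}.
  R1→Site 1 11, R2→Site 6 5, R3→Site 1 18, R4→Site 6 39, R5→Site 1 8, R6→Site 6 25, R7→Site 6 18  ⇒ total 124.
Compare {Site 1, Site 3}: total 129.
Compare {Site 3, Site 5}: total 131.
No size-2 selection does better; minimum is 124.

124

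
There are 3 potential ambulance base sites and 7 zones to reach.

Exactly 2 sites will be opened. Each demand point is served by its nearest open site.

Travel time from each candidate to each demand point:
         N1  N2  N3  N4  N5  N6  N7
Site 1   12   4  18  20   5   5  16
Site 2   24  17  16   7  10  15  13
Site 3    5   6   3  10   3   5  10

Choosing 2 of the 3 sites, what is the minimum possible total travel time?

Open {Site 2, Site 3}.
  N1→Site 3 5, N2→Site 3 6, N3→Site 3 3, N4→Site 2 7, N5→Site 3 3, N6→Site 3 5, N7→Site 3 10  ⇒ total 39.
Compare {Site 1, Site 3}: total 40.
Compare {Site 1, Site 2}: total 62.

39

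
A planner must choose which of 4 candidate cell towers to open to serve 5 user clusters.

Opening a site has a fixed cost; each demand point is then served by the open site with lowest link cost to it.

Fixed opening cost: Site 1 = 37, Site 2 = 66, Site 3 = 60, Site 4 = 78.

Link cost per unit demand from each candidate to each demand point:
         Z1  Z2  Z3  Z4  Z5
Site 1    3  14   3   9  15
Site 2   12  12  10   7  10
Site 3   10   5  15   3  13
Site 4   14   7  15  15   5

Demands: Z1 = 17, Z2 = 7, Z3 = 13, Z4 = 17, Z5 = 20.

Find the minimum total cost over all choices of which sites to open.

451

Open {Site 1, Site 3, Site 4}: assign each demand point to its cheapest open site.
  Z1→Site 1 17×3=51, Z2→Site 3 7×5=35, Z3→Site 1 13×3=39, Z4→Site 3 17×3=51, Z5→Site 4 20×5=100
  link cost 276, fixed 175 → total 451.
Compare {Site 1, Site 4}: link cost 392 + fixed 115 = 507.
Compare {Site 1, Site 2, Site 3, Site 4}: link cost 276 + fixed 241 = 517.
Compare {Site 1, Site 3}: link cost 436 + fixed 97 = 533.
All other subsets cost ≥ 507. Minimum total cost: 451.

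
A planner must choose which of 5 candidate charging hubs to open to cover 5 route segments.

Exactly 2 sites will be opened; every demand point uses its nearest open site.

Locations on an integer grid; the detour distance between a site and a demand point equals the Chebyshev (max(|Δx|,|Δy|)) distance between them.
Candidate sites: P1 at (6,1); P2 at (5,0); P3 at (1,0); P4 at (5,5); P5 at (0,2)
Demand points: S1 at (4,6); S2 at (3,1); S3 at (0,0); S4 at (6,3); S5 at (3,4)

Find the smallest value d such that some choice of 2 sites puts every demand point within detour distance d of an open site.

Open {P3, P4}.
  Farthest demand point is S2 at detour distance 2 (to P3); all others are ≤ 2.
With {P4, P5} the worst case is 3.
With {P1, P5} the worst case is 4.
No size-2 selection achieves below 2.

2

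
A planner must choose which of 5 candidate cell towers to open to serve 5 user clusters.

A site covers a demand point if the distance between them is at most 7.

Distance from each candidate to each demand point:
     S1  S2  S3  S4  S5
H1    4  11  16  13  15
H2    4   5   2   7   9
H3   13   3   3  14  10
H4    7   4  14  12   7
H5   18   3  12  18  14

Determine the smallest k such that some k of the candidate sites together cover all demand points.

2

Coverage sets (demand points within 7 of each site):
  H1: {S1}
  H2: {S1, S2, S3, S4}
  H3: {S2, S3}
  H4: {S1, S2, S5}
  H5: {S2}
No single site covers all 5 demand points.
But {H2, H4} covers everything, so the minimum is 2.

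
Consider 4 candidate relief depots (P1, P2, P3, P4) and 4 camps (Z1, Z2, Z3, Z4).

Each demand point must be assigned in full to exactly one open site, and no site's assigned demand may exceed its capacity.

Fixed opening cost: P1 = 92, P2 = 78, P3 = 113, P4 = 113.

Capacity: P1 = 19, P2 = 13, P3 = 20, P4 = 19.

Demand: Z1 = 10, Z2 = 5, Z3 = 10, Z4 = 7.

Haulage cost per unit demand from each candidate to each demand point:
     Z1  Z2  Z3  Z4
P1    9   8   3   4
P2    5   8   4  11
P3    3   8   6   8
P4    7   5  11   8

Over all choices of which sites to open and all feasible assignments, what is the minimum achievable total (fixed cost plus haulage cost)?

333

Open {P1, P3}; cheapest assignment that respects the capacities:
  P1 (cap 19, load 17): Z3, Z4 — cost 10×3 + 7×4 = 58
  P3 (cap 20, load 15): Z1, Z2 — cost 10×3 + 5×8 = 70
  Shipping 128, fixed 205 → total 333.
  Any other capacity-feasible assignment to {P1, P3} ships for at least 128.
Compare {P1, P4}: its best feasible assignment gives total 358.
Compare {P3, P4}: its best feasible assignment gives total 397.
Every other set of open sites that can feasibly serve all demand totals ≥ 358 even under its best assignment. Minimum: 333.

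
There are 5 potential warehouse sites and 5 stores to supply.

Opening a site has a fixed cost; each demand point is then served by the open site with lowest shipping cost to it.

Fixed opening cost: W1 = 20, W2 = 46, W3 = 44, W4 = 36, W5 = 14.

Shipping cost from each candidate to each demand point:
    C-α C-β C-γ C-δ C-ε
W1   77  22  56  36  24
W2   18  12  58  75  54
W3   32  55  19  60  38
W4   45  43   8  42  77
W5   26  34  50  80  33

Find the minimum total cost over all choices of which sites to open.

Open {W1, W4, W5}: assign each demand point to its cheapest open site.
  C-α→W5 26, C-β→W1 22, C-γ→W4 8, C-δ→W1 36, C-ε→W1 24
  shipping cost 116, fixed 70 → total 186.
Compare {W1, W4}: shipping cost 135 + fixed 56 = 191.
Compare {W1, W5}: shipping cost 158 + fixed 34 = 192.
Compare {W4, W5}: shipping cost 143 + fixed 50 = 193.
All other subsets cost ≥ 191. Minimum total cost: 186.

186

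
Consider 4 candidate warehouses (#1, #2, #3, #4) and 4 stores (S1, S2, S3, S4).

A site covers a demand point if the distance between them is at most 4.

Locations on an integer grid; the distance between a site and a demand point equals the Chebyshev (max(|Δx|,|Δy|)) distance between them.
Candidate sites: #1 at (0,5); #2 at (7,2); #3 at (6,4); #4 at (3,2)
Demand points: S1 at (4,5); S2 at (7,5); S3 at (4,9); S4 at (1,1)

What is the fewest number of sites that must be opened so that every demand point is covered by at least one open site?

2

Coverage sets (demand points within 4 of each site):
  #1: {S1, S3, S4}
  #2: {S1, S2}
  #3: {S1, S2}
  #4: {S1, S2, S4}
No single site covers all 4 demand points.
But {#1, #2} covers everything, so the minimum is 2.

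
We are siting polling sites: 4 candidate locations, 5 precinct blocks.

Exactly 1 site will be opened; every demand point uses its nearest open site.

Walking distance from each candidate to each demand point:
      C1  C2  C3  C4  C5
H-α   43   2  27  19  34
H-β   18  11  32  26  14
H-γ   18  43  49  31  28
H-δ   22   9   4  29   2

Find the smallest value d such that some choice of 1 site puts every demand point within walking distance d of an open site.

Open {H-δ}.
  Farthest demand point is C4 at walking distance 29 (to H-δ); all others are ≤ 29.
With {H-β} the worst case is 32.
With {H-α} the worst case is 43.
No size-1 selection achieves below 29.

29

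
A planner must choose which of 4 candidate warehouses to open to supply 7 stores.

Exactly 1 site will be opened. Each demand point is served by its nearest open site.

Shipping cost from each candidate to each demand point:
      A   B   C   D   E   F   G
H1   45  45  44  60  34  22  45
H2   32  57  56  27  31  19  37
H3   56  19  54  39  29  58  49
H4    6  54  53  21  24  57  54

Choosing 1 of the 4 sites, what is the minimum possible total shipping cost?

259

Open {H2}.
  A→H2 32, B→H2 57, C→H2 56, D→H2 27, E→H2 31, F→H2 19, G→H2 37  ⇒ total 259.
Compare {H4}: total 269.
Compare {H1}: total 295.
No size-1 selection does better; minimum is 259.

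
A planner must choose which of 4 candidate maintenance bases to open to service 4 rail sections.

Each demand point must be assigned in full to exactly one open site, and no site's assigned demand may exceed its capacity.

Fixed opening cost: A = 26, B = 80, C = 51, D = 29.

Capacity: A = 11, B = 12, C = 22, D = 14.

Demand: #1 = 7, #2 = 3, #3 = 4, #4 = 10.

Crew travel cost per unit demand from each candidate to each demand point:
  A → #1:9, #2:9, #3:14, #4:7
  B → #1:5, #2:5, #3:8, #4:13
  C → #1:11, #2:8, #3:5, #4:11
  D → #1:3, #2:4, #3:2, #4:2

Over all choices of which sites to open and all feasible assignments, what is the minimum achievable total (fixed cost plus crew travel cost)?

166

Open {A, D}; cheapest assignment that respects the capacities:
  A (cap 11, load 10): #4 — cost 10×7 = 70
  D (cap 14, load 14): #1, #2, #3 — cost 7×3 + 3×4 + 4×2 = 41
  Shipping 111, fixed 55 → total 166.
  Any other capacity-feasible assignment to {A, D} ships for at least 111.
Compare {B, D}: its best feasible assignment gives total 187.
Compare {C, D}: its best feasible assignment gives total 209.
Every other set of open sites that can feasibly serve all demand totals ≥ 187 even under its best assignment. Minimum: 166.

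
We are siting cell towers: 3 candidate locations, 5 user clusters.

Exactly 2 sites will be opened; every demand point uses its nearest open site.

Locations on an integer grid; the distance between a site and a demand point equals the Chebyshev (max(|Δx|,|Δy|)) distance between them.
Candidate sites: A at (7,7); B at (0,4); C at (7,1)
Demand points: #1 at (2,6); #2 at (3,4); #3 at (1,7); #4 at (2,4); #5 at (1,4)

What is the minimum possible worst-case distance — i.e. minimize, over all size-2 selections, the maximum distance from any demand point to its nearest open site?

Open {A, B}.
  Farthest demand point is #2 at distance 3 (to B); all others are ≤ 3.
With {B, C} the worst case is 3.
With {A, C} the worst case is 6.
No size-2 selection achieves below 3.

3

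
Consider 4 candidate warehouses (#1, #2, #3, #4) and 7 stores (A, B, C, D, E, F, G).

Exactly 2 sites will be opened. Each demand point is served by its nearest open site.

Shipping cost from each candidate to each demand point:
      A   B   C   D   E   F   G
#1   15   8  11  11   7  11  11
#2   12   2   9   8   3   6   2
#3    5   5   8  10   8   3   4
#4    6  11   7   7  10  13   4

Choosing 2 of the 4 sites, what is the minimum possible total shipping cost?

31

Open {#2, #3}.
  A→#3 5, B→#2 2, C→#3 8, D→#2 8, E→#2 3, F→#3 3, G→#2 2  ⇒ total 31.
Compare {#2, #4}: total 33.
Compare {#3, #4}: total 39.
No size-2 selection does better; minimum is 31.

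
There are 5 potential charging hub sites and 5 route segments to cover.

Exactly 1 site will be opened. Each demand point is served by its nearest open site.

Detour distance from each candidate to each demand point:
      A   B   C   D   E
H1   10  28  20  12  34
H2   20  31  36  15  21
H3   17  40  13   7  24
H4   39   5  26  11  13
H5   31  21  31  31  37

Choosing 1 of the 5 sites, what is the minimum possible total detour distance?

Open {H4}.
  A→H4 39, B→H4 5, C→H4 26, D→H4 11, E→H4 13  ⇒ total 94.
Compare {H3}: total 101.
Compare {H1}: total 104.
No size-1 selection does better; minimum is 94.

94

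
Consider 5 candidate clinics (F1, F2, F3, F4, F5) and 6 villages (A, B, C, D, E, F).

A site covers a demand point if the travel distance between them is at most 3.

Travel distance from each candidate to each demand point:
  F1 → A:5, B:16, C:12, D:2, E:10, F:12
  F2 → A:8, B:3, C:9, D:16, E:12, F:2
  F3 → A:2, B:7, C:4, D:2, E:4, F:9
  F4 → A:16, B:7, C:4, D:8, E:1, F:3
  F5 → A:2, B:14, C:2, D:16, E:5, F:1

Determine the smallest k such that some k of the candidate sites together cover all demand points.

Coverage sets (demand points within 3 of each site):
  F1: {D}
  F2: {B, F}
  F3: {A, D}
  F4: {E, F}
  F5: {A, C, F}
No 3 sites suffice: every size-3 union leaves at least one demand point uncovered.
But {F1, F2, F4, F5} covers everything, so the minimum is 4.

4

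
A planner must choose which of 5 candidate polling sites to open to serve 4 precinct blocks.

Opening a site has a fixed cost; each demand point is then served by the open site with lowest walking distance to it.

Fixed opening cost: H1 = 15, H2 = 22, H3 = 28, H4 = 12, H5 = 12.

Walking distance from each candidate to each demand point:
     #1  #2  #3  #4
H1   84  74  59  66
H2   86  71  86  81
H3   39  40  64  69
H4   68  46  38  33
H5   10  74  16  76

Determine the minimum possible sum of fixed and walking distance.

Open {H4, H5}: assign each demand point to its cheapest open site.
  #1→H5 10, #2→H4 46, #3→H5 16, #4→H4 33
  walking distance 105, fixed 24 → total 129.
Compare {H1, H4, H5}: walking distance 105 + fixed 39 = 144.
Compare {H2, H4, H5}: walking distance 105 + fixed 46 = 151.
Compare {H3, H4, H5}: walking distance 99 + fixed 52 = 151.
All other subsets cost ≥ 144. Minimum total cost: 129.

129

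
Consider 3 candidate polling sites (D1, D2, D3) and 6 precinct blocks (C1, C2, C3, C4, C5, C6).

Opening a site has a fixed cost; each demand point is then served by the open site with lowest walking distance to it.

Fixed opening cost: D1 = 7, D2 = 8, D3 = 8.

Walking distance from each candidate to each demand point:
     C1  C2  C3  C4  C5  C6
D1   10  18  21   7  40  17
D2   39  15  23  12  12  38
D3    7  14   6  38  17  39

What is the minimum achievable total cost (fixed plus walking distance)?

Open {D1, D3}: assign each demand point to its cheapest open site.
  C1→D3 7, C2→D3 14, C3→D3 6, C4→D1 7, C5→D3 17, C6→D1 17
  walking distance 68, fixed 15 → total 83.
Compare {D1, D2, D3}: walking distance 63 + fixed 23 = 86.
Compare {D1, D2}: walking distance 82 + fixed 15 = 97.
Compare {D2, D3}: walking distance 89 + fixed 16 = 105.
All other subsets cost ≥ 86. Minimum total cost: 83.

83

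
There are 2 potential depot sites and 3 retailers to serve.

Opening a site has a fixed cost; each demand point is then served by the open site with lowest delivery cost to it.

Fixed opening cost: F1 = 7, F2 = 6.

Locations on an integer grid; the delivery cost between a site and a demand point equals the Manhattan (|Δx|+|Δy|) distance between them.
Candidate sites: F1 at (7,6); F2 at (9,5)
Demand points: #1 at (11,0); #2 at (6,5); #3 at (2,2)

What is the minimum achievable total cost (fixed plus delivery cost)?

Open {F2}: assign each demand point to its cheapest open site.
  #1→F2 7, #2→F2 3, #3→F2 10
  delivery cost 20, fixed 6 → total 26.
Compare {F1}: delivery cost 21 + fixed 7 = 28.
Compare {F1, F2}: delivery cost 18 + fixed 13 = 31.

26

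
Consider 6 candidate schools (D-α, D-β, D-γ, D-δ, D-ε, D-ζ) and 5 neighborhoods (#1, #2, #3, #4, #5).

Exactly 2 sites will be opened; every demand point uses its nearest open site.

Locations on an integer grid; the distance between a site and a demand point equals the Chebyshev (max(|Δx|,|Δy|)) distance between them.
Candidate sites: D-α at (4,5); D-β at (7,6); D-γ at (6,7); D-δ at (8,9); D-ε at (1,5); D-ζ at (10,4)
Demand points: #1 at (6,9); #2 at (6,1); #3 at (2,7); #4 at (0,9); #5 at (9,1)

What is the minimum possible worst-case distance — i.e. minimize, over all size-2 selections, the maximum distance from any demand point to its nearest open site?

4

Open {D-α, D-ζ}.
  Farthest demand point is #1 at distance 4 (to D-α); all others are ≤ 4.
With {D-α, D-β} the worst case is 5.
With {D-α, D-γ} the worst case is 5.
No size-2 selection achieves below 4.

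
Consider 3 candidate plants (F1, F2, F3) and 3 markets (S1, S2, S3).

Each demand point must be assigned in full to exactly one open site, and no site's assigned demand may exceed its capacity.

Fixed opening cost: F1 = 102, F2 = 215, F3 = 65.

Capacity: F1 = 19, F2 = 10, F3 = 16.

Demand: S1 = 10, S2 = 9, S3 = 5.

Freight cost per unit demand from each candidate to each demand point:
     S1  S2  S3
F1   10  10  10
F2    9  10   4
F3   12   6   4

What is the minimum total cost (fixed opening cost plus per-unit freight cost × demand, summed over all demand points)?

Open {F1, F3}; cheapest assignment that respects the capacities:
  F1 (cap 19, load 10): S1 — cost 10×10 = 100
  F3 (cap 16, load 14): S2, S3 — cost 9×6 + 5×4 = 74
  Shipping 174, fixed 167 → total 341.
  Any other capacity-feasible assignment to {F1, F3} ships for at least 174.
Compare {F2, F3}: its best feasible assignment gives total 444.
Compare {F1, F2}: its best feasible assignment gives total 527.
Every other set of open sites that can feasibly serve all demand totals ≥ 444 even under its best assignment. Minimum: 341.

341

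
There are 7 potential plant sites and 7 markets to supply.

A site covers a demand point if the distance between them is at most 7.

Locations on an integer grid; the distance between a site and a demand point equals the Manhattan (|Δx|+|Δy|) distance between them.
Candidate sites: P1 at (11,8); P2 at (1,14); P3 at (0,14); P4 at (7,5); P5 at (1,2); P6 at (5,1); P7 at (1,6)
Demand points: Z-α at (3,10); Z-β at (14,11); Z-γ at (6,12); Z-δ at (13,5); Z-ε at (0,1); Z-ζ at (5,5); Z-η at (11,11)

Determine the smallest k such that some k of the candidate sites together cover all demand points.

Coverage sets (demand points within 7 of each site):
  P1: {Z-β, Z-δ, Z-η}
  P2: {Z-α, Z-γ}
  P3: {Z-α}
  P4: {Z-δ, Z-ζ}
  P5: {Z-ε, Z-ζ}
  P6: {Z-ε, Z-ζ}
  P7: {Z-α, Z-ε, Z-ζ}
No 2 sites suffice: every size-2 union leaves at least one demand point uncovered.
But {P1, P2, P5} covers everything, so the minimum is 3.

3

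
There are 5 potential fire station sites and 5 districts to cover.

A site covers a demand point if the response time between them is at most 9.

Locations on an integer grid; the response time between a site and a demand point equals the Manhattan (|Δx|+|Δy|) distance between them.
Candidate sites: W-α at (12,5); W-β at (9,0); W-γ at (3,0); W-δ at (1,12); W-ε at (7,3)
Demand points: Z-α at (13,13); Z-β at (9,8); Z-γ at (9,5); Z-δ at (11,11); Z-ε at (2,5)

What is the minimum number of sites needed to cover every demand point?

Coverage sets (demand points within 9 of each site):
  W-α: {Z-α, Z-β, Z-γ, Z-δ}
  W-β: {Z-β, Z-γ}
  W-γ: {Z-ε}
  W-δ: {Z-ε}
  W-ε: {Z-β, Z-γ, Z-ε}
No single site covers all 5 demand points.
But {W-α, W-γ} covers everything, so the minimum is 2.

2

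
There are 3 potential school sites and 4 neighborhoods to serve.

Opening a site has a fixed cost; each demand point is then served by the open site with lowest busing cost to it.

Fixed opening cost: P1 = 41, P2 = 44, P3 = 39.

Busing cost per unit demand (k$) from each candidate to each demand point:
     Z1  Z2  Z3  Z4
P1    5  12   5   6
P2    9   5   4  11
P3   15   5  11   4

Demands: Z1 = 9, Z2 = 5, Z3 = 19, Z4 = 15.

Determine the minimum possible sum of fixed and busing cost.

Open {P1, P3}: assign each demand point to its cheapest open site.
  Z1→P1 9×5=45, Z2→P3 5×5=25, Z3→P1 19×5=95, Z4→P3 15×4=60
  busing cost 225, fixed 80 → total 305.
Compare {P1, P2}: busing cost 236 + fixed 85 = 321.
Compare {P2, P3}: busing cost 242 + fixed 83 = 325.
Compare {P1, P2, P3}: busing cost 206 + fixed 124 = 330.
All other subsets cost ≥ 321. Minimum total cost: 305.

305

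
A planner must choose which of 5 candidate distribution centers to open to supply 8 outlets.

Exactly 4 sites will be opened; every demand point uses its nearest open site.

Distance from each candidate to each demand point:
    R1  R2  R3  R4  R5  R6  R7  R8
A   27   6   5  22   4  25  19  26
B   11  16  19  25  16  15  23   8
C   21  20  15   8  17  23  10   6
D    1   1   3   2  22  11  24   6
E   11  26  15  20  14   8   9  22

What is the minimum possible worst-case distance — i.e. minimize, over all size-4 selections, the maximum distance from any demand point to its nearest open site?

Open {A, B, D, E}.
  Farthest demand point is R7 at distance 9 (to E); all others are ≤ 9.
With {A, C, D, E} the worst case is 9.
With {A, B, C, D} the worst case is 11.
No size-4 selection achieves below 9.

9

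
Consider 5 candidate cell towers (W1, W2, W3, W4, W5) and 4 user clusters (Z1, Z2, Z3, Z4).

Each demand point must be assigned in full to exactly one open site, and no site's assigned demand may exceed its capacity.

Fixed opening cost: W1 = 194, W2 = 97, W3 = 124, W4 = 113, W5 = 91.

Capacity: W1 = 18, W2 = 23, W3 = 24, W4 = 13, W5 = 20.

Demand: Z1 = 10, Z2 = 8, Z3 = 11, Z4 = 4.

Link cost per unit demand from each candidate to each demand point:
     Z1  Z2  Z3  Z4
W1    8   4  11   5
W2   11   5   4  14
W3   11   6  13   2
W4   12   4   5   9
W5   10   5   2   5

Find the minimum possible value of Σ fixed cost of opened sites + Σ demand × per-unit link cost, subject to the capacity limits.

380

Open {W2, W5}; cheapest assignment that respects the capacities:
  W2 (cap 23, load 18): Z1, Z2 — cost 10×11 + 8×5 = 150
  W5 (cap 20, load 15): Z3, Z4 — cost 11×2 + 4×5 = 42
  Shipping 192, fixed 188 → total 380.
  Any other capacity-feasible assignment to {W2, W5} ships for at least 192.
Compare {W3, W5}: its best feasible assignment gives total 395.
Compare {W2, W3}: its best feasible assignment gives total 423.
Every other set of open sites that can feasibly serve all demand totals ≥ 395 even under its best assignment. Minimum: 380.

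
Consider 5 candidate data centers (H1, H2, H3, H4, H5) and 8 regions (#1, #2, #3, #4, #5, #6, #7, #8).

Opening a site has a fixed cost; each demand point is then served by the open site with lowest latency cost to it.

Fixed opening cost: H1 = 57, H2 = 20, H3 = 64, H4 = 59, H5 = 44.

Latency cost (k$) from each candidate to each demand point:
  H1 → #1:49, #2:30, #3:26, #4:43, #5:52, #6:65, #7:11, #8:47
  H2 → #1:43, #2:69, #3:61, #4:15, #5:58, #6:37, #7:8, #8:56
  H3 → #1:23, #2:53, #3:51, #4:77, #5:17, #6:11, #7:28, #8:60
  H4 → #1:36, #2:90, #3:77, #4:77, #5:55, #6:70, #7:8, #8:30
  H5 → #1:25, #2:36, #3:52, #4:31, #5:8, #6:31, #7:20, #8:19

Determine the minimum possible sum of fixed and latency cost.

258

Open {H2, H5}: assign each demand point to its cheapest open site.
  #1→H5 25, #2→H5 36, #3→H5 52, #4→H2 15, #5→H5 8, #6→H5 31, #7→H2 8, #8→H5 19
  latency cost 194, fixed 64 → total 258.
Compare {H5}: latency cost 222 + fixed 44 = 266.
Compare {H1, H5}: latency cost 181 + fixed 101 = 282.
Compare {H1, H2, H5}: latency cost 162 + fixed 121 = 283.
All other subsets cost ≥ 266. Minimum total cost: 258.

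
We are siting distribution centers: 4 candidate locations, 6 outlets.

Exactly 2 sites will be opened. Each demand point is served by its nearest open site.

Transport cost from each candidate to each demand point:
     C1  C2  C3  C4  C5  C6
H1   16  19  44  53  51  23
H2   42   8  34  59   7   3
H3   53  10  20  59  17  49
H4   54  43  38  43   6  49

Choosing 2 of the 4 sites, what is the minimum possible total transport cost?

Open {H1, H2}.
  C1→H1 16, C2→H2 8, C3→H2 34, C4→H1 53, C5→H2 7, C6→H2 3  ⇒ total 121.
Compare {H2, H4}: total 136.
Compare {H1, H3}: total 139.
No size-2 selection does better; minimum is 121.

121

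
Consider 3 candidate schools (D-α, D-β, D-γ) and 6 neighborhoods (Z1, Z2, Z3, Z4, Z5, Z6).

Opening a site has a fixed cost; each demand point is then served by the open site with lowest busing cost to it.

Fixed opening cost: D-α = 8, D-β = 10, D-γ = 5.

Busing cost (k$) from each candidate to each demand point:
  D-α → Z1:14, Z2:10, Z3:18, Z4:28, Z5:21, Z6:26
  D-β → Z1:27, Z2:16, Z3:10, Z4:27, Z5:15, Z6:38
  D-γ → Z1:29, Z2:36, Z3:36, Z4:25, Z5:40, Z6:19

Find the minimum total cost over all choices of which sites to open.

116

Open {D-α, D-β, D-γ}: assign each demand point to its cheapest open site.
  Z1→D-α 14, Z2→D-α 10, Z3→D-β 10, Z4→D-γ 25, Z5→D-β 15, Z6→D-γ 19
  busing cost 93, fixed 23 → total 116.
Compare {D-α, D-β}: busing cost 102 + fixed 18 = 120.
Compare {D-α, D-γ}: busing cost 107 + fixed 13 = 120.
Compare {D-α}: busing cost 117 + fixed 8 = 125.
All other subsets cost ≥ 120. Minimum total cost: 116.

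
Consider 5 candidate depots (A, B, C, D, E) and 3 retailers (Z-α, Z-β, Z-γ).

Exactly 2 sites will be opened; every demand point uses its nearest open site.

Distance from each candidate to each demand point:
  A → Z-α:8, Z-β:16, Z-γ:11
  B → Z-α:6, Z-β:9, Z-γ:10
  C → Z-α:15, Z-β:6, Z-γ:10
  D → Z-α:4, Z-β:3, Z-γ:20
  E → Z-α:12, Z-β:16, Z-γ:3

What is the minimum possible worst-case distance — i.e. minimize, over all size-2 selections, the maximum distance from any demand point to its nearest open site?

4

Open {D, E}.
  Farthest demand point is Z-α at distance 4 (to D); all others are ≤ 4.
With {B, E} the worst case is 9.
With {A, B} the worst case is 10.
No size-2 selection achieves below 4.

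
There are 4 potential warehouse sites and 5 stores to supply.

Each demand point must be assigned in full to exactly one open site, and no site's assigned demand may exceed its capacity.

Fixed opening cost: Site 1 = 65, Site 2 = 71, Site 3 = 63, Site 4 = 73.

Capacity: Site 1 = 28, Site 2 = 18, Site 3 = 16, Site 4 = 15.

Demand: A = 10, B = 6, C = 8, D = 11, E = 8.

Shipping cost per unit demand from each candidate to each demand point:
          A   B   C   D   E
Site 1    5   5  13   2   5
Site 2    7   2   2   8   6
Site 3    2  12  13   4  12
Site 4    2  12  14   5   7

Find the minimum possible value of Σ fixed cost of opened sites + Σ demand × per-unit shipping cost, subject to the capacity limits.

Open {Site 1, Site 2}; cheapest assignment that respects the capacities:
  Site 1 (cap 28, load 27): A, B, D — cost 10×5 + 6×5 + 11×2 = 102
  Site 2 (cap 18, load 16): C, E — cost 8×2 + 8×6 = 64
  Shipping 166, fixed 136 → total 302.
  Any other capacity-feasible assignment to {Site 1, Site 2} ships for at least 166.
Compare {Site 1, Site 2, Site 3}: its best feasible assignment gives total 309.
Compare {Site 1, Site 2, Site 4}: its best feasible assignment gives total 319.
Every other set of open sites that can feasibly serve all demand totals ≥ 309 even under its best assignment. Minimum: 302.

302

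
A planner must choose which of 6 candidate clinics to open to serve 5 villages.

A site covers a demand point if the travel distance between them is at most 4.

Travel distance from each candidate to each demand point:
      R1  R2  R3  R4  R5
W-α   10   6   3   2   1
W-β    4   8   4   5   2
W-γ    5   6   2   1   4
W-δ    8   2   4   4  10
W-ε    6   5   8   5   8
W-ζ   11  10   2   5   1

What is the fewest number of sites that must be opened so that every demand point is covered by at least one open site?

Coverage sets (demand points within 4 of each site):
  W-α: {R3, R4, R5}
  W-β: {R1, R3, R5}
  W-γ: {R3, R4, R5}
  W-δ: {R2, R3, R4}
  W-ε: {}
  W-ζ: {R3, R5}
No single site covers all 5 demand points.
But {W-β, W-δ} covers everything, so the minimum is 2.

2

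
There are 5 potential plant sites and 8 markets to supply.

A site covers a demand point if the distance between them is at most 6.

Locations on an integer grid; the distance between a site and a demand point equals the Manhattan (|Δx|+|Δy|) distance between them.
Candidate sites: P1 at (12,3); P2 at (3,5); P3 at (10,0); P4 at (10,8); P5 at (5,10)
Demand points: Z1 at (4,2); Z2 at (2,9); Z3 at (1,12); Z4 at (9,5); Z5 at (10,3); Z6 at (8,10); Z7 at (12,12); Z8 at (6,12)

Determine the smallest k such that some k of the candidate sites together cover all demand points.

3

Coverage sets (demand points within 6 of each site):
  P1: {Z4, Z5}
  P2: {Z1, Z2, Z4}
  P3: {Z4, Z5}
  P4: {Z4, Z5, Z6, Z7}
  P5: {Z2, Z3, Z6, Z8}
No 2 sites suffice: every size-2 union leaves at least one demand point uncovered.
But {P2, P4, P5} covers everything, so the minimum is 3.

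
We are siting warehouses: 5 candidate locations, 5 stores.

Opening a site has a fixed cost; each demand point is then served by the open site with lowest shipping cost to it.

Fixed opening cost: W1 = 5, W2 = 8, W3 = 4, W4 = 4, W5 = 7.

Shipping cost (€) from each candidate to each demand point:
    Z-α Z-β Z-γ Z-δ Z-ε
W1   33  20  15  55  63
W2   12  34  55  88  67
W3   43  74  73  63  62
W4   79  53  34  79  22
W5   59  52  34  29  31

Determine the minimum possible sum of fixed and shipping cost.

122

Open {W1, W2, W4, W5}: assign each demand point to its cheapest open site.
  Z-α→W2 12, Z-β→W1 20, Z-γ→W1 15, Z-δ→W5 29, Z-ε→W4 22
  shipping cost 98, fixed 24 → total 122.
Compare {W1, W2, W3, W4, W5}: shipping cost 98 + fixed 28 = 126.
Compare {W1, W2, W5}: shipping cost 107 + fixed 20 = 127.
Compare {W1, W2, W3, W5}: shipping cost 107 + fixed 24 = 131.
All other subsets cost ≥ 126. Minimum total cost: 122.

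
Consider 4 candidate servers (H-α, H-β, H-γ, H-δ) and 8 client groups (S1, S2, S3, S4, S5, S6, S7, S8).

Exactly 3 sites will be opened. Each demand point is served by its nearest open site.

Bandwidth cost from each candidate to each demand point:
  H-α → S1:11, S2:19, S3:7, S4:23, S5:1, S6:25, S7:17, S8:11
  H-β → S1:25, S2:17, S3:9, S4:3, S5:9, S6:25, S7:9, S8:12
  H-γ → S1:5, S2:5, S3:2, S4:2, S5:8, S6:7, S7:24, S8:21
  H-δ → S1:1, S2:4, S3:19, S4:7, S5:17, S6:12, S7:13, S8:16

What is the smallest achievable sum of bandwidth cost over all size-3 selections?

41

Open {H-α, H-γ, H-δ}.
  S1→H-δ 1, S2→H-δ 4, S3→H-γ 2, S4→H-γ 2, S5→H-α 1, S6→H-γ 7, S7→H-δ 13, S8→H-α 11  ⇒ total 41.
Compare {H-α, H-β, H-γ}: total 42.
Compare {H-β, H-γ, H-δ}: total 45.
No size-3 selection does better; minimum is 41.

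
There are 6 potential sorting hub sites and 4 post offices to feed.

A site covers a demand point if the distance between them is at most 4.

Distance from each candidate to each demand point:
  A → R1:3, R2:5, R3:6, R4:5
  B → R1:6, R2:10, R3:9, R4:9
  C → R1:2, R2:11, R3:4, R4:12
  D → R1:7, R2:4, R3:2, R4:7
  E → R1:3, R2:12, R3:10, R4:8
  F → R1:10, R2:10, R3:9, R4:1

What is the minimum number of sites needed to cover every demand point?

Coverage sets (demand points within 4 of each site):
  A: {R1}
  B: {}
  C: {R1, R3}
  D: {R2, R3}
  E: {R1}
  F: {R4}
No 2 sites suffice: every size-2 union leaves at least one demand point uncovered.
But {A, D, F} covers everything, so the minimum is 3.

3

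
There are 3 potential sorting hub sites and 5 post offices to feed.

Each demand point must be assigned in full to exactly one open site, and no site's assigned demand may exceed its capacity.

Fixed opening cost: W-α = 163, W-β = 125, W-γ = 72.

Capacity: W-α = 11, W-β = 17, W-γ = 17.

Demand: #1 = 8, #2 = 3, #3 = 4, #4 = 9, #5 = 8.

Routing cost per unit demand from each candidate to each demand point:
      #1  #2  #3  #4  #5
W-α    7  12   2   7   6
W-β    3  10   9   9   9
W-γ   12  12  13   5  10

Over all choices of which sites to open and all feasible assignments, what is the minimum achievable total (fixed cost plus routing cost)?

412

Open {W-β, W-γ}; cheapest assignment that respects the capacities:
  W-β (cap 17, load 15): #1, #2, #3 — cost 8×3 + 3×10 + 4×9 = 90
  W-γ (cap 17, load 17): #4, #5 — cost 9×5 + 8×10 = 125
  Shipping 215, fixed 197 → total 412.
  Any other capacity-feasible assignment to {W-β, W-γ} ships for at least 215.
Compare {W-α, W-β, W-γ}: its best feasible assignment gives total 543.
Every other set of open sites that can feasibly serve all demand totals ≥ 543 even under its best assignment. Minimum: 412.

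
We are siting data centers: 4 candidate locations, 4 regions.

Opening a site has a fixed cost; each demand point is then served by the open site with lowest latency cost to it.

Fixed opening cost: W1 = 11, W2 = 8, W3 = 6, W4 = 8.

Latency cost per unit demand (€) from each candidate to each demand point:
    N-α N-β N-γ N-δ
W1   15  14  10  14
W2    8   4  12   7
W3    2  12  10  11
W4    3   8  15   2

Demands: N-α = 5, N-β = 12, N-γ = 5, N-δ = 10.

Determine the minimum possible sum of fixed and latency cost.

Open {W2, W3, W4}: assign each demand point to its cheapest open site.
  N-α→W3 5×2=10, N-β→W2 12×4=48, N-γ→W3 5×10=50, N-δ→W4 10×2=20
  latency cost 128, fixed 22 → total 150.
Compare {W2, W4}: latency cost 143 + fixed 16 = 159.
Compare {W1, W2, W4}: latency cost 133 + fixed 27 = 160.
Compare {W1, W2, W3, W4}: latency cost 128 + fixed 33 = 161.
All other subsets cost ≥ 159. Minimum total cost: 150.

150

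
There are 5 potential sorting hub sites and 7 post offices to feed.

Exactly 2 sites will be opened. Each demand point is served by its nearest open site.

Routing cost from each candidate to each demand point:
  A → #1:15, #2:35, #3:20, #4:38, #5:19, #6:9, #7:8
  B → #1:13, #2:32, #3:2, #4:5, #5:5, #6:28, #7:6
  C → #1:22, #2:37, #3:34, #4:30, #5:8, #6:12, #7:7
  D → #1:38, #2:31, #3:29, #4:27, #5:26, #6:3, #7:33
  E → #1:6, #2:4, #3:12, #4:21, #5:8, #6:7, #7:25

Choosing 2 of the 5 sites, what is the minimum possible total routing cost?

35

Open {B, E}.
  #1→E 6, #2→E 4, #3→B 2, #4→B 5, #5→B 5, #6→E 7, #7→B 6  ⇒ total 35.
Compare {B, D}: total 65.
Compare {C, E}: total 65.
No size-2 selection does better; minimum is 35.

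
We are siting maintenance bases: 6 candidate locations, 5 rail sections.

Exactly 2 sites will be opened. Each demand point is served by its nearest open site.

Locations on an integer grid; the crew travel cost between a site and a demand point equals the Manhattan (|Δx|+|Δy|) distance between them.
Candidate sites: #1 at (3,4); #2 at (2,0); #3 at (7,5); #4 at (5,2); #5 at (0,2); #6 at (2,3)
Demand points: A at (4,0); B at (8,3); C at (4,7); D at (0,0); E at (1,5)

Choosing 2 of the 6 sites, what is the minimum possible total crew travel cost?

Open {#1, #2}.
  A→#2 2, B→#1 6, C→#1 4, D→#2 2, E→#1 3  ⇒ total 17.
Compare {#2, #3}: total 18.
Compare {#2, #6}: total 19.
No size-2 selection does better; minimum is 17.

17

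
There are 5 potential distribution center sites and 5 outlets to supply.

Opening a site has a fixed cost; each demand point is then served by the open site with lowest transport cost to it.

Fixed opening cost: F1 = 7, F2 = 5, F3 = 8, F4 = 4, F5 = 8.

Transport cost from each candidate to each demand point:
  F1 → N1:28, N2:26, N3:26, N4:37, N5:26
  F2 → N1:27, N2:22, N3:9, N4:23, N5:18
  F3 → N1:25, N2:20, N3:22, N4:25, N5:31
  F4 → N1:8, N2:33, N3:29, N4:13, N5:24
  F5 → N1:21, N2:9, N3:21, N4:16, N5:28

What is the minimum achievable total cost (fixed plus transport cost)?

74

Open {F2, F4, F5}: assign each demand point to its cheapest open site.
  N1→F4 8, N2→F5 9, N3→F2 9, N4→F4 13, N5→F2 18
  transport cost 57, fixed 17 → total 74.
Compare {F2, F4}: transport cost 70 + fixed 9 = 79.
Compare {F1, F2, F4, F5}: transport cost 57 + fixed 24 = 81.
Compare {F2, F3, F4, F5}: transport cost 57 + fixed 25 = 82.
All other subsets cost ≥ 79. Minimum total cost: 74.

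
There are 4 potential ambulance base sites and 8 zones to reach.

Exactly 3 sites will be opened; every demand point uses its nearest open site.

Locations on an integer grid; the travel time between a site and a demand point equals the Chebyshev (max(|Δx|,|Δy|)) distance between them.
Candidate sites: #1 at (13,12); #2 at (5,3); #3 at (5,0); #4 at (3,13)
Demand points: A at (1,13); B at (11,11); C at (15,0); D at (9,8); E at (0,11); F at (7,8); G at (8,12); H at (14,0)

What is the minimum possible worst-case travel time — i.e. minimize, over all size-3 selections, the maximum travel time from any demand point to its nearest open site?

Open {#1, #2, #3}.
  Farthest demand point is A at travel time 10 (to #2); all others are ≤ 10.
With {#1, #2, #4} the worst case is 10.
With {#1, #3, #4} the worst case is 10.
No size-3 selection achieves below 10.

10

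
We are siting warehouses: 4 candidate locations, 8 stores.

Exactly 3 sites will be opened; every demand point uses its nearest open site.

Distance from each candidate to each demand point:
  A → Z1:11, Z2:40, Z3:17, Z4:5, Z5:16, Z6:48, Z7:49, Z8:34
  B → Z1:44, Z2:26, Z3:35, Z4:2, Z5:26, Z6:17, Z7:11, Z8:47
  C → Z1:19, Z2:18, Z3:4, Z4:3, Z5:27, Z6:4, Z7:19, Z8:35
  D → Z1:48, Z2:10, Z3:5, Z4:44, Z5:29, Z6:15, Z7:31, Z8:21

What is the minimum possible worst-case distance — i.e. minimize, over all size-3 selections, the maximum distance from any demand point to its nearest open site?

Open {A, B, D}.
  Farthest demand point is Z8 at distance 21 (to D); all others are ≤ 21.
With {A, C, D} the worst case is 21.
With {B, C, D} the worst case is 26.
No size-3 selection achieves below 21.

21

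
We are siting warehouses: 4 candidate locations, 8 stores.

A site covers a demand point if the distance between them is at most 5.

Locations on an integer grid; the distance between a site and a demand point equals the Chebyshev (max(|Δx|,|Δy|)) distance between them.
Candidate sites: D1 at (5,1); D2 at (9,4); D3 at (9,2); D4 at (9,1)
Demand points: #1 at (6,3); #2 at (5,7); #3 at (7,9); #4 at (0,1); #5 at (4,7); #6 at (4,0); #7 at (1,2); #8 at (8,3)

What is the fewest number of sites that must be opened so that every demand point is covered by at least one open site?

Coverage sets (demand points within 5 of each site):
  D1: {#1, #4, #6, #7, #8}
  D2: {#1, #2, #3, #5, #6, #8}
  D3: {#1, #2, #5, #6, #8}
  D4: {#1, #6, #8}
No single site covers all 8 demand points.
But {D1, D2} covers everything, so the minimum is 2.

2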